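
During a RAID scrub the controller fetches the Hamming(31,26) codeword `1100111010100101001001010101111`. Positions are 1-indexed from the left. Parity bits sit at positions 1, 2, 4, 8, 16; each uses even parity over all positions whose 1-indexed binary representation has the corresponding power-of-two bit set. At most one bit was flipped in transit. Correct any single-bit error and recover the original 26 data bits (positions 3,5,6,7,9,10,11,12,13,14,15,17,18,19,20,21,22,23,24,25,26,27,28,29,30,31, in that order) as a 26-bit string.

s1: b1⊕b3⊕b5⊕b7⊕b9⊕b11⊕b13⊕b15⊕b17⊕b19⊕b21⊕b23⊕b25⊕b27⊕b29⊕b31 = 1⊕0⊕1⊕1⊕1⊕1⊕0⊕0⊕0⊕1⊕0⊕0⊕0⊕0⊕1⊕1 = 0
s2: b2⊕b3⊕b6⊕b7⊕b10⊕b11⊕b14⊕b15⊕b18⊕b19⊕b22⊕b23⊕b26⊕b27⊕b30⊕b31 = 1⊕0⊕1⊕1⊕0⊕1⊕1⊕0⊕0⊕1⊕1⊕0⊕1⊕0⊕1⊕1 = 0
s4: b4⊕b5⊕b6⊕b7⊕b12⊕b13⊕b14⊕b15⊕b20⊕b21⊕b22⊕b23⊕b28⊕b29⊕b30⊕b31 = 0⊕1⊕1⊕1⊕0⊕0⊕1⊕0⊕0⊕0⊕1⊕0⊕1⊕1⊕1⊕1 = 1
s8: b8⊕b9⊕b10⊕b11⊕b12⊕b13⊕b14⊕b15⊕b24⊕b25⊕b26⊕b27⊕b28⊕b29⊕b30⊕b31 = 0⊕1⊕0⊕1⊕0⊕0⊕1⊕0⊕1⊕0⊕1⊕0⊕1⊕1⊕1⊕1 = 1
s16: b16⊕b17⊕b18⊕b19⊕b20⊕b21⊕b22⊕b23⊕b24⊕b25⊕b26⊕b27⊕b28⊕b29⊕b30⊕b31 = 1⊕0⊕0⊕1⊕0⊕0⊕1⊕0⊕1⊕0⊕1⊕0⊕1⊕1⊕1⊕1 = 1
Syndrome (s16...s1) = 11100 → position 28.
Flip bit 28: corrected codeword = 1100111010100101001001010100111
Data bits at positions 3,5,6,7,9,10,11,12,13,14,15,17,18,19,20,21,22,23,24,25,26,27,28,29,30,31: 01111010010001001010100111

01111010010001001010100111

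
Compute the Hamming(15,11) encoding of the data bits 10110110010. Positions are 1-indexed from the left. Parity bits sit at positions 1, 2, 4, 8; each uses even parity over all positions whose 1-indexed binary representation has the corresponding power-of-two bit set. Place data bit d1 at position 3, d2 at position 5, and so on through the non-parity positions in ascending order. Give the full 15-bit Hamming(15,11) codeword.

Place data bits at non-power-of-two positions: b3=1, b5=0, b6=1, b7=1, b9=0, b10=1, b11=1, b12=0, b13=0, b14=1, b15=0.
p1 = XOR of data positions {3,5,7,9,11,13,15} = 1⊕0⊕1⊕0⊕1⊕0⊕0 = 1
p2 = XOR of data positions {3,6,7,10,11,14,15} = 1⊕1⊕1⊕1⊕1⊕1⊕0 = 0
p4 = XOR of data positions {5,6,7,12,13,14,15} = 0⊕1⊕1⊕0⊕0⊕1⊕0 = 1
p8 = XOR of data positions {9,10,11,12,13,14,15} = 0⊕1⊕1⊕0⊕0⊕1⊕0 = 1
Codeword b1..b15 = 101101110110010

101101110110010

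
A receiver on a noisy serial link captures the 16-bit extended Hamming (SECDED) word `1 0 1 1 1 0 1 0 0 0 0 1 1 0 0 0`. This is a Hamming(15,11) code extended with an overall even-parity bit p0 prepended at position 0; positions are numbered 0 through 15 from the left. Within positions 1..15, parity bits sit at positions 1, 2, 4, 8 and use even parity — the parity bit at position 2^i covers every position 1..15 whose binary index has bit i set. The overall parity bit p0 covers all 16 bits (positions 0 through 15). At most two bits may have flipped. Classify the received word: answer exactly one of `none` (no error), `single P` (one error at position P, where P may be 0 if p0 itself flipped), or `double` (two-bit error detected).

single 4

s1: b1⊕b3⊕b5⊕b7⊕b9⊕b11⊕b13⊕b15 = 0⊕1⊕0⊕0⊕0⊕1⊕0⊕0 = 0
s2: b2⊕b3⊕b6⊕b7⊕b10⊕b11⊕b14⊕b15 = 1⊕1⊕1⊕0⊕0⊕1⊕0⊕0 = 0
s4: b4⊕b5⊕b6⊕b7⊕b12⊕b13⊕b14⊕b15 = 1⊕0⊕1⊕0⊕1⊕0⊕0⊕0 = 1
s8: b8⊕b9⊕b10⊕b11⊕b12⊕b13⊕b14⊕b15 = 0⊕0⊕0⊕1⊕1⊕0⊕0⊕0 = 0
Syndrome (s8...s1) = 0100 → position 4.
Overall parity (XOR of all 16 bits, including p0): 1⊕0⊕1⊕1⊕1⊕0⊕1⊕0⊕0⊕0⊕0⊕1⊕1⊕0⊕0⊕0 = 1
Overall=1, syndrome position=4 → single-bit error at position 4.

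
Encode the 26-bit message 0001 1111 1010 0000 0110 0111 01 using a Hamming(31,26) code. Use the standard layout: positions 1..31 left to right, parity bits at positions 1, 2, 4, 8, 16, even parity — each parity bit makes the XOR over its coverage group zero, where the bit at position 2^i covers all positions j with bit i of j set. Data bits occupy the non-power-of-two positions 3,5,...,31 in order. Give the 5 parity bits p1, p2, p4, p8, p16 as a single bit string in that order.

11010

Place data bits at non-power-of-two positions: b3=0, b5=0, b6=0, b7=1, b9=1, b10=1, b11=1, b12=1, b13=1, b14=0, b15=1, b17=0, b18=0, b19=0, b20=0, b21=0, b22=0, b23=1, b24=1, b25=0, b26=0, b27=1, b28=1, b29=1, b30=0, b31=1.
p1 = XOR of data positions {3,5,7,9,11,13,15,17,19,21,23,25,27,29,31} = 0⊕0⊕1⊕1⊕1⊕1⊕1⊕0⊕0⊕0⊕1⊕0⊕1⊕1⊕1 = 1
p2 = XOR of data positions {3,6,7,10,11,14,15,18,19,22,23,26,27,30,31} = 0⊕0⊕1⊕1⊕1⊕0⊕1⊕0⊕0⊕0⊕1⊕0⊕1⊕0⊕1 = 1
p4 = XOR of data positions {5,6,7,12,13,14,15,20,21,22,23,28,29,30,31} = 0⊕0⊕1⊕1⊕1⊕0⊕1⊕0⊕0⊕0⊕1⊕1⊕1⊕0⊕1 = 0
p8 = XOR of data positions {9,10,11,12,13,14,15,24,25,26,27,28,29,30,31} = 1⊕1⊕1⊕1⊕1⊕0⊕1⊕1⊕0⊕0⊕1⊕1⊕1⊕0⊕1 = 1
p16 = XOR of data positions {17,18,19,20,21,22,23,24,25,26,27,28,29,30,31} = 0⊕0⊕0⊕0⊕0⊕0⊕1⊕1⊕0⊕0⊕1⊕1⊕1⊕0⊕1 = 0
Parity bits p1,p2,p4,p8,p16 = 11010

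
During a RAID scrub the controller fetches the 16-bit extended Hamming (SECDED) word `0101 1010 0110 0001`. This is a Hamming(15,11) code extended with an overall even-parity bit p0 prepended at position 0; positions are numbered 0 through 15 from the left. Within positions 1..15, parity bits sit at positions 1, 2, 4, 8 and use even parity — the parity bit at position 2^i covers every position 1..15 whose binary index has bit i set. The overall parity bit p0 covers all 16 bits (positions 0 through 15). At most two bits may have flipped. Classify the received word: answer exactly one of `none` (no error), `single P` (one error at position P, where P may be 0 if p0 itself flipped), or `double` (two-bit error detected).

single 12

s1: b1⊕b3⊕b5⊕b7⊕b9⊕b11⊕b13⊕b15 = 1⊕1⊕0⊕0⊕1⊕0⊕0⊕1 = 0
s2: b2⊕b3⊕b6⊕b7⊕b10⊕b11⊕b14⊕b15 = 0⊕1⊕1⊕0⊕1⊕0⊕0⊕1 = 0
s4: b4⊕b5⊕b6⊕b7⊕b12⊕b13⊕b14⊕b15 = 1⊕0⊕1⊕0⊕0⊕0⊕0⊕1 = 1
s8: b8⊕b9⊕b10⊕b11⊕b12⊕b13⊕b14⊕b15 = 0⊕1⊕1⊕0⊕0⊕0⊕0⊕1 = 1
Syndrome (s8...s1) = 1100 → position 12.
Overall parity (XOR of all 16 bits, including p0): 0⊕1⊕0⊕1⊕1⊕0⊕1⊕0⊕0⊕1⊕1⊕0⊕0⊕0⊕0⊕1 = 1
Overall=1, syndrome position=12 → single-bit error at position 12.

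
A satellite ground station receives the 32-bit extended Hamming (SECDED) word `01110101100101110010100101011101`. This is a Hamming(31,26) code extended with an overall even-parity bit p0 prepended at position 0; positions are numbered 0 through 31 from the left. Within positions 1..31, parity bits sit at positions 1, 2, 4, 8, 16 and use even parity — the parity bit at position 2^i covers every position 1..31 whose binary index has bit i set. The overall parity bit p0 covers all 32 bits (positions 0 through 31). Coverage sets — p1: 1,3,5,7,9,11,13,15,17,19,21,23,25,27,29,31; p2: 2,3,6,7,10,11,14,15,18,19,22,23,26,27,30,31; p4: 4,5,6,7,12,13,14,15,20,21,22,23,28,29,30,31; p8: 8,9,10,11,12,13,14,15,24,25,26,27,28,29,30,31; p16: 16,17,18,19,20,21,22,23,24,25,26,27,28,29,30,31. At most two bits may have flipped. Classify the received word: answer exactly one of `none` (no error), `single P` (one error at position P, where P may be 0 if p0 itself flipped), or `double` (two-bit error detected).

none

s1: b1⊕b3⊕b5⊕b7⊕b9⊕b11⊕b13⊕b15⊕b17⊕b19⊕b21⊕b23⊕b25⊕b27⊕b29⊕b31 = 1⊕1⊕1⊕1⊕0⊕1⊕1⊕1⊕0⊕0⊕0⊕1⊕1⊕1⊕1⊕1 = 0
s2: b2⊕b3⊕b6⊕b7⊕b10⊕b11⊕b14⊕b15⊕b18⊕b19⊕b22⊕b23⊕b26⊕b27⊕b30⊕b31 = 1⊕1⊕0⊕1⊕0⊕1⊕1⊕1⊕1⊕0⊕0⊕1⊕0⊕1⊕0⊕1 = 0
s4: b4⊕b5⊕b6⊕b7⊕b12⊕b13⊕b14⊕b15⊕b20⊕b21⊕b22⊕b23⊕b28⊕b29⊕b30⊕b31 = 0⊕1⊕0⊕1⊕0⊕1⊕1⊕1⊕1⊕0⊕0⊕1⊕1⊕1⊕0⊕1 = 0
s8: b8⊕b9⊕b10⊕b11⊕b12⊕b13⊕b14⊕b15⊕b24⊕b25⊕b26⊕b27⊕b28⊕b29⊕b30⊕b31 = 1⊕0⊕0⊕1⊕0⊕1⊕1⊕1⊕0⊕1⊕0⊕1⊕1⊕1⊕0⊕1 = 0
s16: b16⊕b17⊕b18⊕b19⊕b20⊕b21⊕b22⊕b23⊕b24⊕b25⊕b26⊕b27⊕b28⊕b29⊕b30⊕b31 = 0⊕0⊕1⊕0⊕1⊕0⊕0⊕1⊕0⊕1⊕0⊕1⊕1⊕1⊕0⊕1 = 0
Syndrome (s16...s1) = 00000 → position 0 (no error).
Overall parity (XOR of all 32 bits, including p0): 0⊕1⊕1⊕1⊕0⊕1⊕0⊕1⊕1⊕0⊕0⊕1⊕0⊕1⊕1⊕1⊕0⊕0⊕1⊕0⊕1⊕0⊕0⊕1⊕0⊕1⊕0⊕1⊕1⊕1⊕0⊕1 = 0
Overall=0, syndrome position=0 → no error.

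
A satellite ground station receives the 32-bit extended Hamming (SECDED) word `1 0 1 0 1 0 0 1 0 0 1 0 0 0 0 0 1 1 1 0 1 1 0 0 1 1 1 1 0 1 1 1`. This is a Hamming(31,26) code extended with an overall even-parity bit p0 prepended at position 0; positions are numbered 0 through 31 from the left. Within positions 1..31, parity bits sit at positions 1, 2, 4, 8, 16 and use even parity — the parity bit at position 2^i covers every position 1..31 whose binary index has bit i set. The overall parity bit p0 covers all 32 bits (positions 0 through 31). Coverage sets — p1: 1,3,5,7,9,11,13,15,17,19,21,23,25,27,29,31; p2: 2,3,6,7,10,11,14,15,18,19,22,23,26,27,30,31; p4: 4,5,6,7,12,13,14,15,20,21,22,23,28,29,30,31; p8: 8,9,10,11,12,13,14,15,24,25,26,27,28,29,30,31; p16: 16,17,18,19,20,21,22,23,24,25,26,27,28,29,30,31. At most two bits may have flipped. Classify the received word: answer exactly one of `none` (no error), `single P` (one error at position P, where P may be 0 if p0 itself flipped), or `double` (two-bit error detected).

single 5

s1: b1⊕b3⊕b5⊕b7⊕b9⊕b11⊕b13⊕b15⊕b17⊕b19⊕b21⊕b23⊕b25⊕b27⊕b29⊕b31 = 0⊕0⊕0⊕1⊕0⊕0⊕0⊕0⊕1⊕0⊕1⊕0⊕1⊕1⊕1⊕1 = 1
s2: b2⊕b3⊕b6⊕b7⊕b10⊕b11⊕b14⊕b15⊕b18⊕b19⊕b22⊕b23⊕b26⊕b27⊕b30⊕b31 = 1⊕0⊕0⊕1⊕1⊕0⊕0⊕0⊕1⊕0⊕0⊕0⊕1⊕1⊕1⊕1 = 0
s4: b4⊕b5⊕b6⊕b7⊕b12⊕b13⊕b14⊕b15⊕b20⊕b21⊕b22⊕b23⊕b28⊕b29⊕b30⊕b31 = 1⊕0⊕0⊕1⊕0⊕0⊕0⊕0⊕1⊕1⊕0⊕0⊕0⊕1⊕1⊕1 = 1
s8: b8⊕b9⊕b10⊕b11⊕b12⊕b13⊕b14⊕b15⊕b24⊕b25⊕b26⊕b27⊕b28⊕b29⊕b30⊕b31 = 0⊕0⊕1⊕0⊕0⊕0⊕0⊕0⊕1⊕1⊕1⊕1⊕0⊕1⊕1⊕1 = 0
s16: b16⊕b17⊕b18⊕b19⊕b20⊕b21⊕b22⊕b23⊕b24⊕b25⊕b26⊕b27⊕b28⊕b29⊕b30⊕b31 = 1⊕1⊕1⊕0⊕1⊕1⊕0⊕0⊕1⊕1⊕1⊕1⊕0⊕1⊕1⊕1 = 0
Syndrome (s16...s1) = 00101 → position 5.
Overall parity (XOR of all 32 bits, including p0): 1⊕0⊕1⊕0⊕1⊕0⊕0⊕1⊕0⊕0⊕1⊕0⊕0⊕0⊕0⊕0⊕1⊕1⊕1⊕0⊕1⊕1⊕0⊕0⊕1⊕1⊕1⊕1⊕0⊕1⊕1⊕1 = 1
Overall=1, syndrome position=5 → single-bit error at position 5.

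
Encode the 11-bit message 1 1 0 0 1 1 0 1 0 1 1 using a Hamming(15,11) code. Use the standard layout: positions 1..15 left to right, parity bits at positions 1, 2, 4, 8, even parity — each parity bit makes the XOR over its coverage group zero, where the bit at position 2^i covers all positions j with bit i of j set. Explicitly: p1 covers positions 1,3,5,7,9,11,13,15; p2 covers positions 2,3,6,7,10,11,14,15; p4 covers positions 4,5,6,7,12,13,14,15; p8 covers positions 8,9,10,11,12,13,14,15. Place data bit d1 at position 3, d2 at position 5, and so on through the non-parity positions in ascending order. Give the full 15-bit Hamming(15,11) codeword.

Place data bits at non-power-of-two positions: b3=1, b5=1, b6=0, b7=0, b9=1, b10=1, b11=0, b12=1, b13=0, b14=1, b15=1.
p1 = XOR of data positions {3,5,7,9,11,13,15} = 1⊕1⊕0⊕1⊕0⊕0⊕1 = 0
p2 = XOR of data positions {3,6,7,10,11,14,15} = 1⊕0⊕0⊕1⊕0⊕1⊕1 = 0
p4 = XOR of data positions {5,6,7,12,13,14,15} = 1⊕0⊕0⊕1⊕0⊕1⊕1 = 0
p8 = XOR of data positions {9,10,11,12,13,14,15} = 1⊕1⊕0⊕1⊕0⊕1⊕1 = 1
Codeword b1..b15 = 001010011101011

001010011101011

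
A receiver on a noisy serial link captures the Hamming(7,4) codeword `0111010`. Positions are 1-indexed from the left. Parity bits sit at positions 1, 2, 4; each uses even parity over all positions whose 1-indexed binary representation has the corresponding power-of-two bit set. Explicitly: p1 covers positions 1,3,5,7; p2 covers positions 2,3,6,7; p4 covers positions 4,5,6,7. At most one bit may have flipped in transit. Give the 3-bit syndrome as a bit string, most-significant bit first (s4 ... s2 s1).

s1: b1⊕b3⊕b5⊕b7 = 0⊕1⊕0⊕0 = 1
s2: b2⊕b3⊕b6⊕b7 = 1⊕1⊕1⊕0 = 1
s4: b4⊕b5⊕b6⊕b7 = 1⊕0⊕1⊕0 = 0
Syndrome (s4...s1) = 011 → position 3.

011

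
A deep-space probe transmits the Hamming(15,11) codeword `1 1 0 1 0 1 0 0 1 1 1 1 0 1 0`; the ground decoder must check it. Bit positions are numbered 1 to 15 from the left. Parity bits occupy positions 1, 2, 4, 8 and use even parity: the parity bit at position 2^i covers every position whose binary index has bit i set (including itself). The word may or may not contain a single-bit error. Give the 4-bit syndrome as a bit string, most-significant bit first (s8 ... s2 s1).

s1: b1⊕b3⊕b5⊕b7⊕b9⊕b11⊕b13⊕b15 = 1⊕0⊕0⊕0⊕1⊕1⊕0⊕0 = 1
s2: b2⊕b3⊕b6⊕b7⊕b10⊕b11⊕b14⊕b15 = 1⊕0⊕1⊕0⊕1⊕1⊕1⊕0 = 1
s4: b4⊕b5⊕b6⊕b7⊕b12⊕b13⊕b14⊕b15 = 1⊕0⊕1⊕0⊕1⊕0⊕1⊕0 = 0
s8: b8⊕b9⊕b10⊕b11⊕b12⊕b13⊕b14⊕b15 = 0⊕1⊕1⊕1⊕1⊕0⊕1⊕0 = 1
Syndrome (s8...s1) = 1011 → position 11.

1011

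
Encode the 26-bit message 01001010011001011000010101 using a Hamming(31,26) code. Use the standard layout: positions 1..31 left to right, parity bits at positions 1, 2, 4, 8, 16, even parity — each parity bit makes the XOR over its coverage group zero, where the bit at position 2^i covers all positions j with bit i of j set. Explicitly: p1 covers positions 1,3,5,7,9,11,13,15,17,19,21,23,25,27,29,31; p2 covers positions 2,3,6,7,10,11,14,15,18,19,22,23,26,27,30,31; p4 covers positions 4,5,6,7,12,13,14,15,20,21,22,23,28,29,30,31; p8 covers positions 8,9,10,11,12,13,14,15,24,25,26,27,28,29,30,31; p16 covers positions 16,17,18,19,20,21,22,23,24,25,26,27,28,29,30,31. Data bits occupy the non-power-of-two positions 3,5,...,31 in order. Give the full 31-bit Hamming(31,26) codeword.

1101100110100110001011000010101

Place data bits at non-power-of-two positions: b3=0, b5=1, b6=0, b7=0, b9=1, b10=0, b11=1, b12=0, b13=0, b14=1, b15=1, b17=0, b18=0, b19=1, b20=0, b21=1, b22=1, b23=0, b24=0, b25=0, b26=0, b27=1, b28=0, b29=1, b30=0, b31=1.
p1 = XOR of data positions {3,5,7,9,11,13,15,17,19,21,23,25,27,29,31} = 0⊕1⊕0⊕1⊕1⊕0⊕1⊕0⊕1⊕1⊕0⊕0⊕1⊕1⊕1 = 1
p2 = XOR of data positions {3,6,7,10,11,14,15,18,19,22,23,26,27,30,31} = 0⊕0⊕0⊕0⊕1⊕1⊕1⊕0⊕1⊕1⊕0⊕0⊕1⊕0⊕1 = 1
p4 = XOR of data positions {5,6,7,12,13,14,15,20,21,22,23,28,29,30,31} = 1⊕0⊕0⊕0⊕0⊕1⊕1⊕0⊕1⊕1⊕0⊕0⊕1⊕0⊕1 = 1
p8 = XOR of data positions {9,10,11,12,13,14,15,24,25,26,27,28,29,30,31} = 1⊕0⊕1⊕0⊕0⊕1⊕1⊕0⊕0⊕0⊕1⊕0⊕1⊕0⊕1 = 1
p16 = XOR of data positions {17,18,19,20,21,22,23,24,25,26,27,28,29,30,31} = 0⊕0⊕1⊕0⊕1⊕1⊕0⊕0⊕0⊕0⊕1⊕0⊕1⊕0⊕1 = 0
Codeword b1..b31 = 1101100110100110001011000010101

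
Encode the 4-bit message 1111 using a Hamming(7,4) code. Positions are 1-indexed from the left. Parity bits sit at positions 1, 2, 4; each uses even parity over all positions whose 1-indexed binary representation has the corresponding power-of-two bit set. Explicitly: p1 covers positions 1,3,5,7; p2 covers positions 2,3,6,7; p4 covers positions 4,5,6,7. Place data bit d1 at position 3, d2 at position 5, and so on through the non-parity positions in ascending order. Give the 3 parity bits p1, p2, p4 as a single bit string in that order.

111

Place data bits at non-power-of-two positions: b3=1, b5=1, b6=1, b7=1.
p1 = XOR of data positions {3,5,7} = 1⊕1⊕1 = 1
p2 = XOR of data positions {3,6,7} = 1⊕1⊕1 = 1
p4 = XOR of data positions {5,6,7} = 1⊕1⊕1 = 1
Parity bits p1,p2,p4 = 111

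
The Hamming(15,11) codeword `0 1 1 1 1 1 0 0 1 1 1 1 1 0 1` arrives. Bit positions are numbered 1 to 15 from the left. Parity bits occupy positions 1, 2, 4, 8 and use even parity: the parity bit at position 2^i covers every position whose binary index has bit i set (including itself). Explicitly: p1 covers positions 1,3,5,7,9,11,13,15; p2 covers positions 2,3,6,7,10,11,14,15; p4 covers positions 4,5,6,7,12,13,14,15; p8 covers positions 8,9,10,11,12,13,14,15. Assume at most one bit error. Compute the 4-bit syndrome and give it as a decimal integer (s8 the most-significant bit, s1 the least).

s1: b1⊕b3⊕b5⊕b7⊕b9⊕b11⊕b13⊕b15 = 0⊕1⊕1⊕0⊕1⊕1⊕1⊕1 = 0
s2: b2⊕b3⊕b6⊕b7⊕b10⊕b11⊕b14⊕b15 = 1⊕1⊕1⊕0⊕1⊕1⊕0⊕1 = 0
s4: b4⊕b5⊕b6⊕b7⊕b12⊕b13⊕b14⊕b15 = 1⊕1⊕1⊕0⊕1⊕1⊕0⊕1 = 0
s8: b8⊕b9⊕b10⊕b11⊕b12⊕b13⊕b14⊕b15 = 0⊕1⊕1⊕1⊕1⊕1⊕0⊕1 = 0
Syndrome (s8...s1) = 0000 → position 0 (no error).

0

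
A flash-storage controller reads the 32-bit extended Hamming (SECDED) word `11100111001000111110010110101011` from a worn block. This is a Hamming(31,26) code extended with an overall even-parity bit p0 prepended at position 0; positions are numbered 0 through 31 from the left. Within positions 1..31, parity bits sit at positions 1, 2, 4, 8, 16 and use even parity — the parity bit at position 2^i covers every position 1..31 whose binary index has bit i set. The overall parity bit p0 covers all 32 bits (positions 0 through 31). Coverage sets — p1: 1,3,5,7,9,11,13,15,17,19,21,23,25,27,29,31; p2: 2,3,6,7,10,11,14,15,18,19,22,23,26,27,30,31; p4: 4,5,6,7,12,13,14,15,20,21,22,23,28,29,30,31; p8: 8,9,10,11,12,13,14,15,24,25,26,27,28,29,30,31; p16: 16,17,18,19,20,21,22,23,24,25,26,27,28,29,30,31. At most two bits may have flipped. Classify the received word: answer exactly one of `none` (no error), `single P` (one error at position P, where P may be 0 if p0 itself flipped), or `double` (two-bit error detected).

single 2

s1: b1⊕b3⊕b5⊕b7⊕b9⊕b11⊕b13⊕b15⊕b17⊕b19⊕b21⊕b23⊕b25⊕b27⊕b29⊕b31 = 1⊕0⊕1⊕1⊕0⊕0⊕0⊕1⊕1⊕0⊕1⊕1⊕0⊕0⊕0⊕1 = 0
s2: b2⊕b3⊕b6⊕b7⊕b10⊕b11⊕b14⊕b15⊕b18⊕b19⊕b22⊕b23⊕b26⊕b27⊕b30⊕b31 = 1⊕0⊕1⊕1⊕1⊕0⊕1⊕1⊕1⊕0⊕0⊕1⊕1⊕0⊕1⊕1 = 1
s4: b4⊕b5⊕b6⊕b7⊕b12⊕b13⊕b14⊕b15⊕b20⊕b21⊕b22⊕b23⊕b28⊕b29⊕b30⊕b31 = 0⊕1⊕1⊕1⊕0⊕0⊕1⊕1⊕0⊕1⊕0⊕1⊕1⊕0⊕1⊕1 = 0
s8: b8⊕b9⊕b10⊕b11⊕b12⊕b13⊕b14⊕b15⊕b24⊕b25⊕b26⊕b27⊕b28⊕b29⊕b30⊕b31 = 0⊕0⊕1⊕0⊕0⊕0⊕1⊕1⊕1⊕0⊕1⊕0⊕1⊕0⊕1⊕1 = 0
s16: b16⊕b17⊕b18⊕b19⊕b20⊕b21⊕b22⊕b23⊕b24⊕b25⊕b26⊕b27⊕b28⊕b29⊕b30⊕b31 = 1⊕1⊕1⊕0⊕0⊕1⊕0⊕1⊕1⊕0⊕1⊕0⊕1⊕0⊕1⊕1 = 0
Syndrome (s16...s1) = 00010 → position 2.
Overall parity (XOR of all 32 bits, including p0): 1⊕1⊕1⊕0⊕0⊕1⊕1⊕1⊕0⊕0⊕1⊕0⊕0⊕0⊕1⊕1⊕1⊕1⊕1⊕0⊕0⊕1⊕0⊕1⊕1⊕0⊕1⊕0⊕1⊕0⊕1⊕1 = 1
Overall=1, syndrome position=2 → single-bit error at position 2.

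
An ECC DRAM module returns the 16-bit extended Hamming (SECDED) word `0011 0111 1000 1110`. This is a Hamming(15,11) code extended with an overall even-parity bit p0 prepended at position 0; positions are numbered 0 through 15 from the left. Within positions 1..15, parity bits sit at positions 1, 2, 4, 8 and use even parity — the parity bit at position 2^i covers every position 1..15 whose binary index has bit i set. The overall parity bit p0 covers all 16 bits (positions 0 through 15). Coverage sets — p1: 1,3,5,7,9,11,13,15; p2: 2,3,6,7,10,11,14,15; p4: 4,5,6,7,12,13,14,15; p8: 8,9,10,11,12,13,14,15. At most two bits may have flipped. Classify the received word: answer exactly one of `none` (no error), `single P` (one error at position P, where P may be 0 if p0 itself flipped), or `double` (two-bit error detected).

s1: b1⊕b3⊕b5⊕b7⊕b9⊕b11⊕b13⊕b15 = 0⊕1⊕1⊕1⊕0⊕0⊕1⊕0 = 0
s2: b2⊕b3⊕b6⊕b7⊕b10⊕b11⊕b14⊕b15 = 1⊕1⊕1⊕1⊕0⊕0⊕1⊕0 = 1
s4: b4⊕b5⊕b6⊕b7⊕b12⊕b13⊕b14⊕b15 = 0⊕1⊕1⊕1⊕1⊕1⊕1⊕0 = 0
s8: b8⊕b9⊕b10⊕b11⊕b12⊕b13⊕b14⊕b15 = 1⊕0⊕0⊕0⊕1⊕1⊕1⊕0 = 0
Syndrome (s8...s1) = 0010 → position 2.
Overall parity (XOR of all 16 bits, including p0): 0⊕0⊕1⊕1⊕0⊕1⊕1⊕1⊕1⊕0⊕0⊕0⊕1⊕1⊕1⊕0 = 1
Overall=1, syndrome position=2 → single-bit error at position 2.

single 2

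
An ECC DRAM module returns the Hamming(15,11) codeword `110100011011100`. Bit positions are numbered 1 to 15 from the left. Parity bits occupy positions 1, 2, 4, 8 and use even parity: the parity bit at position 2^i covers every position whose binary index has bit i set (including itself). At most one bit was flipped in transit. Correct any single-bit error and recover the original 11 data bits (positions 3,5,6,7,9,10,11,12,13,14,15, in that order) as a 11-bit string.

00001010100

s1: b1⊕b3⊕b5⊕b7⊕b9⊕b11⊕b13⊕b15 = 1⊕0⊕0⊕0⊕1⊕1⊕1⊕0 = 0
s2: b2⊕b3⊕b6⊕b7⊕b10⊕b11⊕b14⊕b15 = 1⊕0⊕0⊕0⊕0⊕1⊕0⊕0 = 0
s4: b4⊕b5⊕b6⊕b7⊕b12⊕b13⊕b14⊕b15 = 1⊕0⊕0⊕0⊕1⊕1⊕0⊕0 = 1
s8: b8⊕b9⊕b10⊕b11⊕b12⊕b13⊕b14⊕b15 = 1⊕1⊕0⊕1⊕1⊕1⊕0⊕0 = 1
Syndrome (s8...s1) = 1100 → position 12.
Flip bit 12: corrected codeword = 110100011010100
Data bits at positions 3,5,6,7,9,10,11,12,13,14,15: 00001010100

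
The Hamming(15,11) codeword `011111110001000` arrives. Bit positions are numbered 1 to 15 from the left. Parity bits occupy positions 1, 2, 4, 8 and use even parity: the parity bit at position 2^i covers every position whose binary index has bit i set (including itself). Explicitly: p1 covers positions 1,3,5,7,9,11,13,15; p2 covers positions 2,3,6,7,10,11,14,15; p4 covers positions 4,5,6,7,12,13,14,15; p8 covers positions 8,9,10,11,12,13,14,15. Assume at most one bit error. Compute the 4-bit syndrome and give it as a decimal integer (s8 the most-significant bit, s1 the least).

s1: b1⊕b3⊕b5⊕b7⊕b9⊕b11⊕b13⊕b15 = 0⊕1⊕1⊕1⊕0⊕0⊕0⊕0 = 1
s2: b2⊕b3⊕b6⊕b7⊕b10⊕b11⊕b14⊕b15 = 1⊕1⊕1⊕1⊕0⊕0⊕0⊕0 = 0
s4: b4⊕b5⊕b6⊕b7⊕b12⊕b13⊕b14⊕b15 = 1⊕1⊕1⊕1⊕1⊕0⊕0⊕0 = 1
s8: b8⊕b9⊕b10⊕b11⊕b12⊕b13⊕b14⊕b15 = 1⊕0⊕0⊕0⊕1⊕0⊕0⊕0 = 0
Syndrome (s8...s1) = 0101 → position 5.

5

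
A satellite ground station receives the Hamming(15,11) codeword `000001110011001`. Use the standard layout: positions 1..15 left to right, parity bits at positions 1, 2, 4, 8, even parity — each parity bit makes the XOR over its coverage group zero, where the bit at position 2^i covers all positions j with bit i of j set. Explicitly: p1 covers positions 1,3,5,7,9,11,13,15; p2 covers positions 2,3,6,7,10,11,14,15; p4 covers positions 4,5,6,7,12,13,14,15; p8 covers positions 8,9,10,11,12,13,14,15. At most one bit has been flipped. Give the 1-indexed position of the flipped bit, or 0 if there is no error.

s1: b1⊕b3⊕b5⊕b7⊕b9⊕b11⊕b13⊕b15 = 0⊕0⊕0⊕1⊕0⊕1⊕0⊕1 = 1
s2: b2⊕b3⊕b6⊕b7⊕b10⊕b11⊕b14⊕b15 = 0⊕0⊕1⊕1⊕0⊕1⊕0⊕1 = 0
s4: b4⊕b5⊕b6⊕b7⊕b12⊕b13⊕b14⊕b15 = 0⊕0⊕1⊕1⊕1⊕0⊕0⊕1 = 0
s8: b8⊕b9⊕b10⊕b11⊕b12⊕b13⊕b14⊕b15 = 1⊕0⊕0⊕1⊕1⊕0⊕0⊕1 = 0
Syndrome (s8...s1) = 0001 → position 1.

1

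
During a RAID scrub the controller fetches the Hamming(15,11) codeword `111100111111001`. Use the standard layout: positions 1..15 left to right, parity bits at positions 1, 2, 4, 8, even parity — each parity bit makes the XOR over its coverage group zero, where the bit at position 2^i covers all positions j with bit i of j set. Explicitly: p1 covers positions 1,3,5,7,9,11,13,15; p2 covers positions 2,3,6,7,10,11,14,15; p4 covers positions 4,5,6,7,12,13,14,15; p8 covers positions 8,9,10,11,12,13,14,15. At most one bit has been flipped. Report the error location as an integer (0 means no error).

s1: b1⊕b3⊕b5⊕b7⊕b9⊕b11⊕b13⊕b15 = 1⊕1⊕0⊕1⊕1⊕1⊕0⊕1 = 0
s2: b2⊕b3⊕b6⊕b7⊕b10⊕b11⊕b14⊕b15 = 1⊕1⊕0⊕1⊕1⊕1⊕0⊕1 = 0
s4: b4⊕b5⊕b6⊕b7⊕b12⊕b13⊕b14⊕b15 = 1⊕0⊕0⊕1⊕1⊕0⊕0⊕1 = 0
s8: b8⊕b9⊕b10⊕b11⊕b12⊕b13⊕b14⊕b15 = 1⊕1⊕1⊕1⊕1⊕0⊕0⊕1 = 0
Syndrome (s8...s1) = 0000 → position 0 (no error).

0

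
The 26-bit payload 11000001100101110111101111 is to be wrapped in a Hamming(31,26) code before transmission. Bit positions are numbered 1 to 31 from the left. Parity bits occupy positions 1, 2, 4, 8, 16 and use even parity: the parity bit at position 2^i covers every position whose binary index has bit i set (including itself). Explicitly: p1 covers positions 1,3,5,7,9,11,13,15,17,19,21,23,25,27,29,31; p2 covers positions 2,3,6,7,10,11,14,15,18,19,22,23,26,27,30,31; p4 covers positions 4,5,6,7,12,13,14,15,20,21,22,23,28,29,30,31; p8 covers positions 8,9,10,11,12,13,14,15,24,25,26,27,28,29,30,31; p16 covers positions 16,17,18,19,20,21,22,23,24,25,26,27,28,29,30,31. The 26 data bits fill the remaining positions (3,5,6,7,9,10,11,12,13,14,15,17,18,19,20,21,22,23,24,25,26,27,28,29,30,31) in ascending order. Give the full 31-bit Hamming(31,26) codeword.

0010100100011000101110111101111

Place data bits at non-power-of-two positions: b3=1, b5=1, b6=0, b7=0, b9=0, b10=0, b11=0, b12=1, b13=1, b14=0, b15=0, b17=1, b18=0, b19=1, b20=1, b21=1, b22=0, b23=1, b24=1, b25=1, b26=1, b27=0, b28=1, b29=1, b30=1, b31=1.
p1 = XOR of data positions {3,5,7,9,11,13,15,17,19,21,23,25,27,29,31} = 1⊕1⊕0⊕0⊕0⊕1⊕0⊕1⊕1⊕1⊕1⊕1⊕0⊕1⊕1 = 0
p2 = XOR of data positions {3,6,7,10,11,14,15,18,19,22,23,26,27,30,31} = 1⊕0⊕0⊕0⊕0⊕0⊕0⊕0⊕1⊕0⊕1⊕1⊕0⊕1⊕1 = 0
p4 = XOR of data positions {5,6,7,12,13,14,15,20,21,22,23,28,29,30,31} = 1⊕0⊕0⊕1⊕1⊕0⊕0⊕1⊕1⊕0⊕1⊕1⊕1⊕1⊕1 = 0
p8 = XOR of data positions {9,10,11,12,13,14,15,24,25,26,27,28,29,30,31} = 0⊕0⊕0⊕1⊕1⊕0⊕0⊕1⊕1⊕1⊕0⊕1⊕1⊕1⊕1 = 1
p16 = XOR of data positions {17,18,19,20,21,22,23,24,25,26,27,28,29,30,31} = 1⊕0⊕1⊕1⊕1⊕0⊕1⊕1⊕1⊕1⊕0⊕1⊕1⊕1⊕1 = 0
Codeword b1..b31 = 0010100100011000101110111101111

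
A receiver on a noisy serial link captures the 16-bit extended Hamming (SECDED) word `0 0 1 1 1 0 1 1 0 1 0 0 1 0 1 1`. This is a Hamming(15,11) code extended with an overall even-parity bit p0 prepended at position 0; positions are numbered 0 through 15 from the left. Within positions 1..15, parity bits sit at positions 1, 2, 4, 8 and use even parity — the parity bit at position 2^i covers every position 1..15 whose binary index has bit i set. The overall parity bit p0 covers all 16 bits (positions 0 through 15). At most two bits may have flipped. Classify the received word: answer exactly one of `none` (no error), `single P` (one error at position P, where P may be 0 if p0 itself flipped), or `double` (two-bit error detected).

s1: b1⊕b3⊕b5⊕b7⊕b9⊕b11⊕b13⊕b15 = 0⊕1⊕0⊕1⊕1⊕0⊕0⊕1 = 0
s2: b2⊕b3⊕b6⊕b7⊕b10⊕b11⊕b14⊕b15 = 1⊕1⊕1⊕1⊕0⊕0⊕1⊕1 = 0
s4: b4⊕b5⊕b6⊕b7⊕b12⊕b13⊕b14⊕b15 = 1⊕0⊕1⊕1⊕1⊕0⊕1⊕1 = 0
s8: b8⊕b9⊕b10⊕b11⊕b12⊕b13⊕b14⊕b15 = 0⊕1⊕0⊕0⊕1⊕0⊕1⊕1 = 0
Syndrome (s8...s1) = 0000 → position 0 (no error).
Overall parity (XOR of all 16 bits, including p0): 0⊕0⊕1⊕1⊕1⊕0⊕1⊕1⊕0⊕1⊕0⊕0⊕1⊕0⊕1⊕1 = 1
Overall=1, syndrome position=0 → single-bit error at position 0.

single 0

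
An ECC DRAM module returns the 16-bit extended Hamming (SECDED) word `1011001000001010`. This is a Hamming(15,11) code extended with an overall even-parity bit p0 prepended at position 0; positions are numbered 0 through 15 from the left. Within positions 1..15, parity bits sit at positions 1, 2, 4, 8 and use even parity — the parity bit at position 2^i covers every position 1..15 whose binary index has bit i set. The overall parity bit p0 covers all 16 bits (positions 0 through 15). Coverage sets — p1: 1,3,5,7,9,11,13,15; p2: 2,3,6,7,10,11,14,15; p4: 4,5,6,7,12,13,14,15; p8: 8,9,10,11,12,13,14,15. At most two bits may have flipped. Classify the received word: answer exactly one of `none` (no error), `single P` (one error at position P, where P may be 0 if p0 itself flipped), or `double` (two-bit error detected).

s1: b1⊕b3⊕b5⊕b7⊕b9⊕b11⊕b13⊕b15 = 0⊕1⊕0⊕0⊕0⊕0⊕0⊕0 = 1
s2: b2⊕b3⊕b6⊕b7⊕b10⊕b11⊕b14⊕b15 = 1⊕1⊕1⊕0⊕0⊕0⊕1⊕0 = 0
s4: b4⊕b5⊕b6⊕b7⊕b12⊕b13⊕b14⊕b15 = 0⊕0⊕1⊕0⊕1⊕0⊕1⊕0 = 1
s8: b8⊕b9⊕b10⊕b11⊕b12⊕b13⊕b14⊕b15 = 0⊕0⊕0⊕0⊕1⊕0⊕1⊕0 = 0
Syndrome (s8...s1) = 0101 → position 5.
Overall parity (XOR of all 16 bits, including p0): 1⊕0⊕1⊕1⊕0⊕0⊕1⊕0⊕0⊕0⊕0⊕0⊕1⊕0⊕1⊕0 = 0
Overall=0, syndrome position=5 → double-bit error detected (uncorrectable).

double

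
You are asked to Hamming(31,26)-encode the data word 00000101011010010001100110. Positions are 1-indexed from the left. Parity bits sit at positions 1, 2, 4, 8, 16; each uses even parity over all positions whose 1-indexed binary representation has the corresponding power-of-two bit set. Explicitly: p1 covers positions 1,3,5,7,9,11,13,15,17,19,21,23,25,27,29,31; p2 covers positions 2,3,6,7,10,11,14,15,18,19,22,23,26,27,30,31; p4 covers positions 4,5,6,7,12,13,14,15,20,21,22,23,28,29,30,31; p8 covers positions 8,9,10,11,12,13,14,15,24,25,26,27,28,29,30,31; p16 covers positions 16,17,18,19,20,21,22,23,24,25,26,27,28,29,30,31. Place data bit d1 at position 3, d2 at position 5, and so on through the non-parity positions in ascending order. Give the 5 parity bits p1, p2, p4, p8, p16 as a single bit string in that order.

Place data bits at non-power-of-two positions: b3=0, b5=0, b6=0, b7=0, b9=0, b10=1, b11=0, b12=1, b13=0, b14=1, b15=1, b17=0, b18=1, b19=0, b20=0, b21=1, b22=0, b23=0, b24=0, b25=1, b26=1, b27=0, b28=0, b29=1, b30=1, b31=0.
p1 = XOR of data positions {3,5,7,9,11,13,15,17,19,21,23,25,27,29,31} = 0⊕0⊕0⊕0⊕0⊕0⊕1⊕0⊕0⊕1⊕0⊕1⊕0⊕1⊕0 = 0
p2 = XOR of data positions {3,6,7,10,11,14,15,18,19,22,23,26,27,30,31} = 0⊕0⊕0⊕1⊕0⊕1⊕1⊕1⊕0⊕0⊕0⊕1⊕0⊕1⊕0 = 0
p4 = XOR of data positions {5,6,7,12,13,14,15,20,21,22,23,28,29,30,31} = 0⊕0⊕0⊕1⊕0⊕1⊕1⊕0⊕1⊕0⊕0⊕0⊕1⊕1⊕0 = 0
p8 = XOR of data positions {9,10,11,12,13,14,15,24,25,26,27,28,29,30,31} = 0⊕1⊕0⊕1⊕0⊕1⊕1⊕0⊕1⊕1⊕0⊕0⊕1⊕1⊕0 = 0
p16 = XOR of data positions {17,18,19,20,21,22,23,24,25,26,27,28,29,30,31} = 0⊕1⊕0⊕0⊕1⊕0⊕0⊕0⊕1⊕1⊕0⊕0⊕1⊕1⊕0 = 0
Parity bits p1,p2,p4,p8,p16 = 00000

00000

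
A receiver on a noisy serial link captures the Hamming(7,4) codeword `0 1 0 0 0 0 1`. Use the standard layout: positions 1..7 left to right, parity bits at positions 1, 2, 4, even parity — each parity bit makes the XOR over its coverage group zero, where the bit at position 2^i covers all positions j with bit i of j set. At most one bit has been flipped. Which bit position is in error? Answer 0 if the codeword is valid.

s1: b1⊕b3⊕b5⊕b7 = 0⊕0⊕0⊕1 = 1
s2: b2⊕b3⊕b6⊕b7 = 1⊕0⊕0⊕1 = 0
s4: b4⊕b5⊕b6⊕b7 = 0⊕0⊕0⊕1 = 1
Syndrome (s4...s1) = 101 → position 5.

5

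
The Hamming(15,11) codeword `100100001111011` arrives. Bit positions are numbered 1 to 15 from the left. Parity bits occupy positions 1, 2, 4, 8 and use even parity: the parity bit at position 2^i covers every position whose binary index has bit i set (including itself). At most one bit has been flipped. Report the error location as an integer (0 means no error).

0

s1: b1⊕b3⊕b5⊕b7⊕b9⊕b11⊕b13⊕b15 = 1⊕0⊕0⊕0⊕1⊕1⊕0⊕1 = 0
s2: b2⊕b3⊕b6⊕b7⊕b10⊕b11⊕b14⊕b15 = 0⊕0⊕0⊕0⊕1⊕1⊕1⊕1 = 0
s4: b4⊕b5⊕b6⊕b7⊕b12⊕b13⊕b14⊕b15 = 1⊕0⊕0⊕0⊕1⊕0⊕1⊕1 = 0
s8: b8⊕b9⊕b10⊕b11⊕b12⊕b13⊕b14⊕b15 = 0⊕1⊕1⊕1⊕1⊕0⊕1⊕1 = 0
Syndrome (s8...s1) = 0000 → position 0 (no error).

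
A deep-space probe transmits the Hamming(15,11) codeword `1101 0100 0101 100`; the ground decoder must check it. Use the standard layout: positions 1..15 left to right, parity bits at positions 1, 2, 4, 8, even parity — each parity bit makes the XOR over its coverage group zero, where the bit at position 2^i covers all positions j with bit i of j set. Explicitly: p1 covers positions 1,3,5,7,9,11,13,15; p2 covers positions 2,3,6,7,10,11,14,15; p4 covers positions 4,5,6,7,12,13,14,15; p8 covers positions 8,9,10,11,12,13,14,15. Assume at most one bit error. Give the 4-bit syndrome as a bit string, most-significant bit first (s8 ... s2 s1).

1010

s1: b1⊕b3⊕b5⊕b7⊕b9⊕b11⊕b13⊕b15 = 1⊕0⊕0⊕0⊕0⊕0⊕1⊕0 = 0
s2: b2⊕b3⊕b6⊕b7⊕b10⊕b11⊕b14⊕b15 = 1⊕0⊕1⊕0⊕1⊕0⊕0⊕0 = 1
s4: b4⊕b5⊕b6⊕b7⊕b12⊕b13⊕b14⊕b15 = 1⊕0⊕1⊕0⊕1⊕1⊕0⊕0 = 0
s8: b8⊕b9⊕b10⊕b11⊕b12⊕b13⊕b14⊕b15 = 0⊕0⊕1⊕0⊕1⊕1⊕0⊕0 = 1
Syndrome (s8...s1) = 1010 → position 10.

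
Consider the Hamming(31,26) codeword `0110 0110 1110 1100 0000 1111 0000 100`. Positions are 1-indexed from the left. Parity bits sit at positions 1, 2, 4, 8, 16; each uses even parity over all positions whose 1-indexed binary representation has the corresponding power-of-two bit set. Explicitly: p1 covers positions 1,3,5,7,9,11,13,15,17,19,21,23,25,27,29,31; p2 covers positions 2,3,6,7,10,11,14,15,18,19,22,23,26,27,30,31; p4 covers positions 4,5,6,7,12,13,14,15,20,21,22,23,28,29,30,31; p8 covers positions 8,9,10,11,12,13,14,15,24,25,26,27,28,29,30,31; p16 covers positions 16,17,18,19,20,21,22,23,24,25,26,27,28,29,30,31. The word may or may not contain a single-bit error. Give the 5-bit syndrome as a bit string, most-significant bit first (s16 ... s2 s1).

11010

s1: b1⊕b3⊕b5⊕b7⊕b9⊕b11⊕b13⊕b15⊕b17⊕b19⊕b21⊕b23⊕b25⊕b27⊕b29⊕b31 = 0⊕1⊕0⊕1⊕1⊕1⊕1⊕0⊕0⊕0⊕1⊕1⊕0⊕0⊕1⊕0 = 0
s2: b2⊕b3⊕b6⊕b7⊕b10⊕b11⊕b14⊕b15⊕b18⊕b19⊕b22⊕b23⊕b26⊕b27⊕b30⊕b31 = 1⊕1⊕1⊕1⊕1⊕1⊕1⊕0⊕0⊕0⊕1⊕1⊕0⊕0⊕0⊕0 = 1
s4: b4⊕b5⊕b6⊕b7⊕b12⊕b13⊕b14⊕b15⊕b20⊕b21⊕b22⊕b23⊕b28⊕b29⊕b30⊕b31 = 0⊕0⊕1⊕1⊕0⊕1⊕1⊕0⊕0⊕1⊕1⊕1⊕0⊕1⊕0⊕0 = 0
s8: b8⊕b9⊕b10⊕b11⊕b12⊕b13⊕b14⊕b15⊕b24⊕b25⊕b26⊕b27⊕b28⊕b29⊕b30⊕b31 = 0⊕1⊕1⊕1⊕0⊕1⊕1⊕0⊕1⊕0⊕0⊕0⊕0⊕1⊕0⊕0 = 1
s16: b16⊕b17⊕b18⊕b19⊕b20⊕b21⊕b22⊕b23⊕b24⊕b25⊕b26⊕b27⊕b28⊕b29⊕b30⊕b31 = 0⊕0⊕0⊕0⊕0⊕1⊕1⊕1⊕1⊕0⊕0⊕0⊕0⊕1⊕0⊕0 = 1
Syndrome (s16...s1) = 11010 → position 26.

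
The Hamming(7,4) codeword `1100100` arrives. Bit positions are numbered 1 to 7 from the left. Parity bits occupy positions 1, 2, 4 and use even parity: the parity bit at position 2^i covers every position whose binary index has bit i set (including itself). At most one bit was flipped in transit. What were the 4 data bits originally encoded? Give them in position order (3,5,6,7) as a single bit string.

s1: b1⊕b3⊕b5⊕b7 = 1⊕0⊕1⊕0 = 0
s2: b2⊕b3⊕b6⊕b7 = 1⊕0⊕0⊕0 = 1
s4: b4⊕b5⊕b6⊕b7 = 0⊕1⊕0⊕0 = 1
Syndrome (s4...s1) = 110 → position 6.
Flip bit 6: corrected codeword = 1100110
Data bits at positions 3,5,6,7: 0110

0110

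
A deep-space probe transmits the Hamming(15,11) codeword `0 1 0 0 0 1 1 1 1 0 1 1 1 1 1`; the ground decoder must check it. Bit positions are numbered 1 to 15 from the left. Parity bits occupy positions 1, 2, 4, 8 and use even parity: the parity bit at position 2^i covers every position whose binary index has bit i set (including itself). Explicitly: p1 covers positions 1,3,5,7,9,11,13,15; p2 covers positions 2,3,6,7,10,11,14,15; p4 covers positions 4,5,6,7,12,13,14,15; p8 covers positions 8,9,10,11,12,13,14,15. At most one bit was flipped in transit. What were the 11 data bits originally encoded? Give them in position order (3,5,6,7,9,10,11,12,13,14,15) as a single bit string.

s1: b1⊕b3⊕b5⊕b7⊕b9⊕b11⊕b13⊕b15 = 0⊕0⊕0⊕1⊕1⊕1⊕1⊕1 = 1
s2: b2⊕b3⊕b6⊕b7⊕b10⊕b11⊕b14⊕b15 = 1⊕0⊕1⊕1⊕0⊕1⊕1⊕1 = 0
s4: b4⊕b5⊕b6⊕b7⊕b12⊕b13⊕b14⊕b15 = 0⊕0⊕1⊕1⊕1⊕1⊕1⊕1 = 0
s8: b8⊕b9⊕b10⊕b11⊕b12⊕b13⊕b14⊕b15 = 1⊕1⊕0⊕1⊕1⊕1⊕1⊕1 = 1
Syndrome (s8...s1) = 1001 → position 9.
Flip bit 9: corrected codeword = 010001110011111
Data bits at positions 3,5,6,7,9,10,11,12,13,14,15: 00110011111

00110011111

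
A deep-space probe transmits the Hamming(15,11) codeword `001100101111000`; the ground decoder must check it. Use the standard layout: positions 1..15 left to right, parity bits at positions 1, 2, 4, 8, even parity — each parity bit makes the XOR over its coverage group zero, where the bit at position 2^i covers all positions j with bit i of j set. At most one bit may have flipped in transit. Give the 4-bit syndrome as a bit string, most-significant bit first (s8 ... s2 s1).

s1: b1⊕b3⊕b5⊕b7⊕b9⊕b11⊕b13⊕b15 = 0⊕1⊕0⊕1⊕1⊕1⊕0⊕0 = 0
s2: b2⊕b3⊕b6⊕b7⊕b10⊕b11⊕b14⊕b15 = 0⊕1⊕0⊕1⊕1⊕1⊕0⊕0 = 0
s4: b4⊕b5⊕b6⊕b7⊕b12⊕b13⊕b14⊕b15 = 1⊕0⊕0⊕1⊕1⊕0⊕0⊕0 = 1
s8: b8⊕b9⊕b10⊕b11⊕b12⊕b13⊕b14⊕b15 = 0⊕1⊕1⊕1⊕1⊕0⊕0⊕0 = 0
Syndrome (s8...s1) = 0100 → position 4.

0100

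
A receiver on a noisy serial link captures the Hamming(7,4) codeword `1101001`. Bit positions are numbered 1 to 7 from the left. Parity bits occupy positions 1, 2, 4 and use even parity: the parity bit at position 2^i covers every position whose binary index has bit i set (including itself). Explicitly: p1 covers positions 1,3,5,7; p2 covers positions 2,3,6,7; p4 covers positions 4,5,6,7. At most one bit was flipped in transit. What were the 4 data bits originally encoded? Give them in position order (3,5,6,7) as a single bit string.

s1: b1⊕b3⊕b5⊕b7 = 1⊕0⊕0⊕1 = 0
s2: b2⊕b3⊕b6⊕b7 = 1⊕0⊕0⊕1 = 0
s4: b4⊕b5⊕b6⊕b7 = 1⊕0⊕0⊕1 = 0
Syndrome (s4...s1) = 000 → position 0 (no error).
No correction needed.
Data bits at positions 3,5,6,7: 0001

0001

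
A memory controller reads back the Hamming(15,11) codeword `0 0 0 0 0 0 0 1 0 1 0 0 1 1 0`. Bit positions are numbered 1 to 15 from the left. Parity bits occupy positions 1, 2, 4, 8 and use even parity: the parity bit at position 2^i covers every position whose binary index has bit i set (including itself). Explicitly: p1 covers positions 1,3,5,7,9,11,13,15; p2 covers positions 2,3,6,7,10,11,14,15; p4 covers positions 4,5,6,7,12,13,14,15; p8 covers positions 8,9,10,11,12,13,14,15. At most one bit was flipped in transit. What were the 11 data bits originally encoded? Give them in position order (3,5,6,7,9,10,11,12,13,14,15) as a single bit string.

s1: b1⊕b3⊕b5⊕b7⊕b9⊕b11⊕b13⊕b15 = 0⊕0⊕0⊕0⊕0⊕0⊕1⊕0 = 1
s2: b2⊕b3⊕b6⊕b7⊕b10⊕b11⊕b14⊕b15 = 0⊕0⊕0⊕0⊕1⊕0⊕1⊕0 = 0
s4: b4⊕b5⊕b6⊕b7⊕b12⊕b13⊕b14⊕b15 = 0⊕0⊕0⊕0⊕0⊕1⊕1⊕0 = 0
s8: b8⊕b9⊕b10⊕b11⊕b12⊕b13⊕b14⊕b15 = 1⊕0⊕1⊕0⊕0⊕1⊕1⊕0 = 0
Syndrome (s8...s1) = 0001 → position 1.
Flip bit 1: corrected codeword = 100000010100110
Data bits at positions 3,5,6,7,9,10,11,12,13,14,15: 00000100110

00000100110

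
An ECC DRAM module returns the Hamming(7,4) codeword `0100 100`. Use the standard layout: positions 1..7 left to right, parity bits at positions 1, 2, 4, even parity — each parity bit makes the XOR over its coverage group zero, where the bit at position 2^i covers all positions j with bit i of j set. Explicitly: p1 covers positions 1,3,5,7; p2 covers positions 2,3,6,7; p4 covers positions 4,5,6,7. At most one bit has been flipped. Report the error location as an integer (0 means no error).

7

s1: b1⊕b3⊕b5⊕b7 = 0⊕0⊕1⊕0 = 1
s2: b2⊕b3⊕b6⊕b7 = 1⊕0⊕0⊕0 = 1
s4: b4⊕b5⊕b6⊕b7 = 0⊕1⊕0⊕0 = 1
Syndrome (s4...s1) = 111 → position 7.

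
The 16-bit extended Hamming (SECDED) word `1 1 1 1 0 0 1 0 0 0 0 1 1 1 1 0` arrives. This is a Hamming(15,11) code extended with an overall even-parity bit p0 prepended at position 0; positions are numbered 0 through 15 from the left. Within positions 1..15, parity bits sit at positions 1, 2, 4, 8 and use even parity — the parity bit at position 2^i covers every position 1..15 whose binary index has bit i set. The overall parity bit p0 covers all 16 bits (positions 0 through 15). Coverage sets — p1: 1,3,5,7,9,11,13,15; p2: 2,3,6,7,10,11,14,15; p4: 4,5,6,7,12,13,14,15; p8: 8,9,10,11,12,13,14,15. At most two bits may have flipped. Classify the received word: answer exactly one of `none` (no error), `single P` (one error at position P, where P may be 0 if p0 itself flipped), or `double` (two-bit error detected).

single 2

s1: b1⊕b3⊕b5⊕b7⊕b9⊕b11⊕b13⊕b15 = 1⊕1⊕0⊕0⊕0⊕1⊕1⊕0 = 0
s2: b2⊕b3⊕b6⊕b7⊕b10⊕b11⊕b14⊕b15 = 1⊕1⊕1⊕0⊕0⊕1⊕1⊕0 = 1
s4: b4⊕b5⊕b6⊕b7⊕b12⊕b13⊕b14⊕b15 = 0⊕0⊕1⊕0⊕1⊕1⊕1⊕0 = 0
s8: b8⊕b9⊕b10⊕b11⊕b12⊕b13⊕b14⊕b15 = 0⊕0⊕0⊕1⊕1⊕1⊕1⊕0 = 0
Syndrome (s8...s1) = 0010 → position 2.
Overall parity (XOR of all 16 bits, including p0): 1⊕1⊕1⊕1⊕0⊕0⊕1⊕0⊕0⊕0⊕0⊕1⊕1⊕1⊕1⊕0 = 1
Overall=1, syndrome position=2 → single-bit error at position 2.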